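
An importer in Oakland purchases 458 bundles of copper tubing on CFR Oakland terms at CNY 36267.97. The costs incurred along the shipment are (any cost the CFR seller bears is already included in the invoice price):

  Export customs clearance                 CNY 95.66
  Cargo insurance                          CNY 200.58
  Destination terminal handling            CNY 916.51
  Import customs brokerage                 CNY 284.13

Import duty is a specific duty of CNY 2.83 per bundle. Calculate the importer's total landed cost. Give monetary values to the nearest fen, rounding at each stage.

CFR: the seller pays costs through ocean freight to the destination port, but not insurance.
Already in the invoice (seller's account under CFR): export clearance — exclude.
CIF value = CFR price + insurance = 36267.97 + 200.58 = 36468.55
Import duty = 458 × 2.83 = 1296.14
Buyer bears: insurance 200.58 + destination terminal 916.51 + brokerage 284.13 + duty 1296.14 = 2697.36
Landed cost = invoice 36267.97 + 2697.36 = 38965.33

Total landed cost: CNY 38965.33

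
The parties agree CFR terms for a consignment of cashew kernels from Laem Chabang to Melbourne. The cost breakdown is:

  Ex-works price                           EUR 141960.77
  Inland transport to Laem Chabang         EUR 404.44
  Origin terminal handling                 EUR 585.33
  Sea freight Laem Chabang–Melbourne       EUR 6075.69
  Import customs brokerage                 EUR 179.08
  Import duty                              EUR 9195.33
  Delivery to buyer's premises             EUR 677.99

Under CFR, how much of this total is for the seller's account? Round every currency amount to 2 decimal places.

CFR: the seller pays costs through ocean freight to the destination port, but not insurance.
Seller's account: goods 141960.77 + inland to port 404.44 + origin terminal 585.33 + freight 6075.69 = 149026.23
Buyer's account: brokerage 179.08 + duty 9195.33 + delivery 677.99 = 10052.40

Seller's account: EUR 149026.23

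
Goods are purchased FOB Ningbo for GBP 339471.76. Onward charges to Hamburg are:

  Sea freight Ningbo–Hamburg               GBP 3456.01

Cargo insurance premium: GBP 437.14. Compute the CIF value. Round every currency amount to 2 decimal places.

CIF value: GBP 343364.91

CIF = FOB price + freight + insurance
CIF = 339471.76 + 3456.01 + 437.14 = 343364.91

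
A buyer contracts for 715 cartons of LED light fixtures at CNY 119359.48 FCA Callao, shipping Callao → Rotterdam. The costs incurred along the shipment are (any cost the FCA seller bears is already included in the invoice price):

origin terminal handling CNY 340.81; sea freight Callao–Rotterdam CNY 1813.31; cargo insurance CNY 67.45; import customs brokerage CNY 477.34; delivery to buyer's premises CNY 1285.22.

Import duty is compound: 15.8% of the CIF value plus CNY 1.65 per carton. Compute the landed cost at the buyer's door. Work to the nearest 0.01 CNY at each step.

FCA: the seller delivers export-cleared goods to the carrier; the buyer bears costs from that point.
CIF value = FCA price + origin terminal + freight + insurance = 119359.48 + 340.81 + 1813.31 + 67.45 = 121581.05
Ad valorem component: 121581.05 × 15.8% = 19209.81
Specific component: 715 × 1.65 = 1179.75
Import duty = 19209.81 + 1179.75 = 20389.56
Buyer bears: origin terminal 340.81 + freight 1813.31 + insurance 67.45 + brokerage 477.34 + delivery 1285.22 + duty 20389.56 = 24373.69
Landed cost = invoice 119359.48 + 24373.69 = 143733.17

Total landed cost: CNY 143733.17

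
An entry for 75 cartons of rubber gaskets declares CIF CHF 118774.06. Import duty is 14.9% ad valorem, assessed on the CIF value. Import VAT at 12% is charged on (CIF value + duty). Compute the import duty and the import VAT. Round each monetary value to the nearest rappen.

Import duty: CHF 17697.33; import VAT: CHF 16376.57

Import duty = 118774.06 × 14.9% = 17697.33
VAT base = CIF + duty = 118774.06 + 17697.33 = 136471.39
Import VAT = 136471.39 × 12% = 16376.57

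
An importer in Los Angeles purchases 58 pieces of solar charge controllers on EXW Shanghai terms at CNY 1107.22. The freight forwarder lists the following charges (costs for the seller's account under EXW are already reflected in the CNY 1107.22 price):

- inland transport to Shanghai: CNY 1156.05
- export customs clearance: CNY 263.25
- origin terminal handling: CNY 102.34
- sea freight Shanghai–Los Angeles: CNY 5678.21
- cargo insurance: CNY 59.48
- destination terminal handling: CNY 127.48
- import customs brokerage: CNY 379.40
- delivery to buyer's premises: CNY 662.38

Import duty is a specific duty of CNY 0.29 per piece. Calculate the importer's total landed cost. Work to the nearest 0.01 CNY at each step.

Total landed cost: CNY 9552.63

EXW: the seller makes goods available at their premises; the buyer bears all onward costs.
CIF value = EXW price + inland to port + export clearance + origin terminal + freight + insurance = 1107.22 + 1156.05 + 263.25 + 102.34 + 5678.21 + 59.48 = 8366.55
Import duty = 58 × 0.29 = 16.82
Buyer bears: inland to port 1156.05 + export clearance 263.25 + origin terminal 102.34 + freight 5678.21 + insurance 59.48 + destination terminal 127.48 + brokerage 379.40 + delivery 662.38 + duty 16.82 = 8445.41
Landed cost = invoice 1107.22 + 8445.41 = 9552.63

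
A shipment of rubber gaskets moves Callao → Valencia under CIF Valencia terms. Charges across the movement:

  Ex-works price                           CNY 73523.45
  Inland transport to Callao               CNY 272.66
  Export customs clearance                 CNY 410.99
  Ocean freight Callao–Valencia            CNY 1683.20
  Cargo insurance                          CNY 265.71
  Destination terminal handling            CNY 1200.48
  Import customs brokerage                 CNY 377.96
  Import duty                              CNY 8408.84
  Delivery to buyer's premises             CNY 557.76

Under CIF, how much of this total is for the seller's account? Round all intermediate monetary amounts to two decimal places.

Seller's account: CNY 76156.01

CIF: the seller pays costs through ocean freight and marine insurance to the destination port.
Seller's account: goods 73523.45 + inland to port 272.66 + export clearance 410.99 + freight 1683.20 + insurance 265.71 = 76156.01
Buyer's account: destination terminal 1200.48 + brokerage 377.96 + duty 8408.84 + delivery 557.76 = 10545.04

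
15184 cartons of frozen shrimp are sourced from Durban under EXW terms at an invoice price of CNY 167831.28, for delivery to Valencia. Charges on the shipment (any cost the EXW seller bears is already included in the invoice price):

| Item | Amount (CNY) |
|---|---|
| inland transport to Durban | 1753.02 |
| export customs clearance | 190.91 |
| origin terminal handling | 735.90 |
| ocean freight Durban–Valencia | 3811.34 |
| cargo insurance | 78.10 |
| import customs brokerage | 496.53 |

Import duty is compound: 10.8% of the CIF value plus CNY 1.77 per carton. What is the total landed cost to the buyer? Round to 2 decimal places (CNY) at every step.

EXW: the seller makes goods available at their premises; the buyer bears all onward costs.
CIF value = EXW price + inland to port + export clearance + origin terminal + freight + insurance = 167831.28 + 1753.02 + 190.91 + 735.90 + 3811.34 + 78.10 = 174400.55
Ad valorem component: 174400.55 × 10.8% = 18835.26
Specific component: 15184 × 1.77 = 26875.68
Import duty = 18835.26 + 26875.68 = 45710.94
Buyer bears: inland to port 1753.02 + export clearance 190.91 + origin terminal 735.90 + freight 3811.34 + insurance 78.10 + brokerage 496.53 + duty 45710.94 = 52776.74
Landed cost = invoice 167831.28 + 52776.74 = 220608.02

Total landed cost: CNY 220608.02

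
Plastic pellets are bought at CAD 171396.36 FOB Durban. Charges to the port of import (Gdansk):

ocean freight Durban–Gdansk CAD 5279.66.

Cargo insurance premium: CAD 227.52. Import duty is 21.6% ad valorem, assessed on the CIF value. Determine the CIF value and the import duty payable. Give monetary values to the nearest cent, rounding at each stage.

CIF value: CAD 176903.54; import duty: CAD 38211.16

CIF = FOB price + freight + insurance
CIF = 171396.36 + 5279.66 + 227.52 = 176903.54
Import duty = 176903.54 × 21.6% = 38211.16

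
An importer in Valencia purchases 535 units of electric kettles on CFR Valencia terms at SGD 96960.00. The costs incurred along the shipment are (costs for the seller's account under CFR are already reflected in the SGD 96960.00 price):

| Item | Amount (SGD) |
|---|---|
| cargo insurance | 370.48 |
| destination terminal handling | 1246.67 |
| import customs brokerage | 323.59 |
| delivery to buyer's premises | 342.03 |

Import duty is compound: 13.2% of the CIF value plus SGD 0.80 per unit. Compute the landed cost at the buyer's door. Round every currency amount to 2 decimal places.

Total landed cost: SGD 112518.39

CFR: the seller pays costs through ocean freight to the destination port, but not insurance.
CIF value = CFR price + insurance = 96960.00 + 370.48 = 97330.48
Ad valorem component: 97330.48 × 13.2% = 12847.62
Specific component: 535 × 0.80 = 428.00
Import duty = 12847.62 + 428.00 = 13275.62
Buyer bears: insurance 370.48 + destination terminal 1246.67 + brokerage 323.59 + delivery 342.03 + duty 13275.62 = 15558.39
Landed cost = invoice 96960.00 + 15558.39 = 112518.39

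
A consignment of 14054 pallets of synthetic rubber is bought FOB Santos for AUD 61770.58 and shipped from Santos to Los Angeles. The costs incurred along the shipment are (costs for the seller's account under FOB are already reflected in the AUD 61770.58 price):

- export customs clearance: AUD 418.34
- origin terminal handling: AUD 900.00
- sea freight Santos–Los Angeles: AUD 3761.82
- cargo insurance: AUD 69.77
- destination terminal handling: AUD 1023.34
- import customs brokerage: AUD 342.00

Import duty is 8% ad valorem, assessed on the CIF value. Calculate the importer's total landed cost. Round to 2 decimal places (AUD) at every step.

FOB: the seller bears costs until goods are on board at the origin port; the buyer bears freight, insurance and all costs thereafter.
Already in the invoice (seller's account under FOB): export clearance, origin terminal — exclude.
CIF value = FOB price + freight + insurance = 61770.58 + 3761.82 + 69.77 = 65602.17
Import duty = 65602.17 × 8% = 5248.17
Buyer bears: freight 3761.82 + insurance 69.77 + destination terminal 1023.34 + brokerage 342.00 + duty 5248.17 = 10445.10
Landed cost = invoice 61770.58 + 10445.10 = 72215.68

Total landed cost: AUD 72215.68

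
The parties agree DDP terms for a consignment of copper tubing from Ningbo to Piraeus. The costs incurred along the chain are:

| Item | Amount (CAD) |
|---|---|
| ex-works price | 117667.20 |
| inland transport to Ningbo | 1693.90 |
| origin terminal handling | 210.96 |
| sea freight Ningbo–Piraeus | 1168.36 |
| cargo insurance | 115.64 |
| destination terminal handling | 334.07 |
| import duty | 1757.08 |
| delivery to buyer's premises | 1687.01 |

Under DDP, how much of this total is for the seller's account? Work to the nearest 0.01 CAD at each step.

DDP: the seller bears all costs including import duty.
Seller's account: goods 117667.20 + inland to port 1693.90 + origin terminal 210.96 + freight 1168.36 + insurance 115.64 + destination terminal 334.07 + duty 1757.08 + delivery 1687.01 = 124634.22
Buyer's account: 0.00

Seller's account: CAD 124634.22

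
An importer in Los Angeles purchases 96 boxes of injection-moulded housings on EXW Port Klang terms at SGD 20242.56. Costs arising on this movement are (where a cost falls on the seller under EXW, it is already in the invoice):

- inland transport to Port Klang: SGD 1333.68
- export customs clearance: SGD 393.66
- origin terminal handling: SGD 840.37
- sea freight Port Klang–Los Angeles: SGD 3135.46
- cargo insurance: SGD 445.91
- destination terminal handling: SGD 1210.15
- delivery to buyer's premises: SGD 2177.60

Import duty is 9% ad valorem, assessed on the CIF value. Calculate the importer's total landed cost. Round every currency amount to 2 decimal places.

EXW: the seller makes goods available at their premises; the buyer bears all onward costs.
CIF value = EXW price + inland to port + export clearance + origin terminal + freight + insurance = 20242.56 + 1333.68 + 393.66 + 840.37 + 3135.46 + 445.91 = 26391.64
Import duty = 26391.64 × 9% = 2375.25
Buyer bears: inland to port 1333.68 + export clearance 393.66 + origin terminal 840.37 + freight 3135.46 + insurance 445.91 + destination terminal 1210.15 + delivery 2177.60 + duty 2375.25 = 11912.08
Landed cost = invoice 20242.56 + 11912.08 = 32154.64

Total landed cost: SGD 32154.64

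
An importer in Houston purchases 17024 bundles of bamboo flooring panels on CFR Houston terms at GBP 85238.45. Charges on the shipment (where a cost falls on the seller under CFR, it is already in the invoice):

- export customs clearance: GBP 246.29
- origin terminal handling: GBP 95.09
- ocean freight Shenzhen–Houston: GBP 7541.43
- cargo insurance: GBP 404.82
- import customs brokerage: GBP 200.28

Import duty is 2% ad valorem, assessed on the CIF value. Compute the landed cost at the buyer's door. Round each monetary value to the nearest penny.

Total landed cost: GBP 87556.42

CFR: the seller pays costs through ocean freight to the destination port, but not insurance.
Already in the invoice (seller's account under CFR): export clearance, origin terminal, freight — exclude.
CIF value = CFR price + insurance = 85238.45 + 404.82 = 85643.27
Import duty = 85643.27 × 2% = 1712.87
Buyer bears: insurance 404.82 + brokerage 200.28 + duty 1712.87 = 2317.97
Landed cost = invoice 85238.45 + 2317.97 = 87556.42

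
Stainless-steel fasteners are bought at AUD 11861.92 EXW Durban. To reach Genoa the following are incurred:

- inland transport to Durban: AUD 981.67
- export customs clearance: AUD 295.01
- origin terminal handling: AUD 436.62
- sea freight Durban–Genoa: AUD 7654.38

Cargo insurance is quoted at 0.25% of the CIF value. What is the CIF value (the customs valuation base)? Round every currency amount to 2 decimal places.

CIF value: AUD 21282.81

Let C be the CIF value. C = EXW price + pre-shipment costs + freight + 0.25% × C
C − 0.25% × C = 11861.92 + 981.67 + 295.01 + 436.62 + 7654.38
0.9975 × C = 21229.60
C = 21229.60 / 0.9975 = 21282.81
Insurance premium = 0.25% × 21282.81 = 53.21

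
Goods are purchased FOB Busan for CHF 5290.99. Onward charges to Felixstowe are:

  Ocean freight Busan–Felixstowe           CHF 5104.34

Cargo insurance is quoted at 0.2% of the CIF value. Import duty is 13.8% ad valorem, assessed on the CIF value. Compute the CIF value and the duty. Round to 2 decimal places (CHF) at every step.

CIF value: CHF 10416.16; import duty: CHF 1437.43

Let C be the CIF value. C = FOB price + freight + 0.2% × C
C − 0.2% × C = 5290.99 + 5104.34
0.998 × C = 10395.33
C = 10395.33 / 0.998 = 10416.16
Insurance premium = 0.2% × 10416.16 = 20.83
Import duty = 10416.16 × 13.8% = 1437.43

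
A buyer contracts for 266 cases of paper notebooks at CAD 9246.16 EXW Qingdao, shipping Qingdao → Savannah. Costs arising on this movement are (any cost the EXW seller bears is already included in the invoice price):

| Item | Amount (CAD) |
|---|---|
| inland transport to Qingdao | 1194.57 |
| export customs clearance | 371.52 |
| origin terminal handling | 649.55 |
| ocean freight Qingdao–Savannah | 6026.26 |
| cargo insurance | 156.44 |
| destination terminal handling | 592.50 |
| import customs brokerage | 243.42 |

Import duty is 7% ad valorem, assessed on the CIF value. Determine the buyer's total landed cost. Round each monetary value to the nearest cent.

Total landed cost: CAD 19715.54

EXW: the seller makes goods available at their premises; the buyer bears all onward costs.
CIF value = EXW price + inland to port + export clearance + origin terminal + freight + insurance = 9246.16 + 1194.57 + 371.52 + 649.55 + 6026.26 + 156.44 = 17644.50
Import duty = 17644.50 × 7% = 1235.12
Buyer bears: inland to port 1194.57 + export clearance 371.52 + origin terminal 649.55 + freight 6026.26 + insurance 156.44 + destination terminal 592.50 + brokerage 243.42 + duty 1235.12 = 10469.38
Landed cost = invoice 9246.16 + 10469.38 = 19715.54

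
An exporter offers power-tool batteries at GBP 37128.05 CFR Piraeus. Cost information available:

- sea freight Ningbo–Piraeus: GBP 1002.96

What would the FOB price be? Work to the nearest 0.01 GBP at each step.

FOB price: GBP 36125.09

From CFR to FOB, the seller no longer bears: freight.
FOB price = 37128.05 − 1002.96 = 36125.09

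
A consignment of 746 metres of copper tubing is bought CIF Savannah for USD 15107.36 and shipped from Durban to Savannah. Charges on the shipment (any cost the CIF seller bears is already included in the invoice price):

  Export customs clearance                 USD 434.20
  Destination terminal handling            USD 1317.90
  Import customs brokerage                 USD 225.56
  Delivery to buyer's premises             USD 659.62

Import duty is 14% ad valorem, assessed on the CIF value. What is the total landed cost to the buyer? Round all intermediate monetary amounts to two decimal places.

Total landed cost: USD 19425.47

CIF: the seller pays costs through ocean freight and marine insurance to the destination port.
Already in the invoice (seller's account under CIF): export clearance — exclude.
The CIF price already equals the CIF value: 15107.36
Import duty = 15107.36 × 14% = 2115.03
Buyer bears: destination terminal 1317.90 + brokerage 225.56 + delivery 659.62 + duty 2115.03 = 4318.11
Landed cost = invoice 15107.36 + 4318.11 = 19425.47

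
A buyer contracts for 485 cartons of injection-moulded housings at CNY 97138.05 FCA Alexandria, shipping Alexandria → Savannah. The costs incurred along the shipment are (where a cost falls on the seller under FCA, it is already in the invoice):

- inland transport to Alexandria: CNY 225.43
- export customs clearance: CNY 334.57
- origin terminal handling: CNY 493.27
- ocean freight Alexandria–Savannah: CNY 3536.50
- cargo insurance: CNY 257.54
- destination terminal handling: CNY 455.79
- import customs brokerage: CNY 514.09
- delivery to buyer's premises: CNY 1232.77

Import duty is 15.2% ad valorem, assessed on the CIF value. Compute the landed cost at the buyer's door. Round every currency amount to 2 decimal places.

FCA: the seller delivers export-cleared goods to the carrier; the buyer bears costs from that point.
Already in the invoice (seller's account under FCA): inland to port, export clearance — exclude.
CIF value = FCA price + origin terminal + freight + insurance = 97138.05 + 493.27 + 3536.50 + 257.54 = 101425.36
Import duty = 101425.36 × 15.2% = 15416.65
Buyer bears: origin terminal 493.27 + freight 3536.50 + insurance 257.54 + destination terminal 455.79 + brokerage 514.09 + delivery 1232.77 + duty 15416.65 = 21906.61
Landed cost = invoice 97138.05 + 21906.61 = 119044.66

Total landed cost: CNY 119044.66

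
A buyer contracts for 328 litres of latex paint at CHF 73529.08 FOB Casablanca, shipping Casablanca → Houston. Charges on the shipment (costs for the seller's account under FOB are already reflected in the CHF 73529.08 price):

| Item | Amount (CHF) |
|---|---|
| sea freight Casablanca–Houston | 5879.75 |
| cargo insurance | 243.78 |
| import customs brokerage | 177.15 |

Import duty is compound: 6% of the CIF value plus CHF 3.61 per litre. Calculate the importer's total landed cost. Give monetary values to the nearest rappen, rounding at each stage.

FOB: the seller bears costs until goods are on board at the origin port; the buyer bears freight, insurance and all costs thereafter.
CIF value = FOB price + freight + insurance = 73529.08 + 5879.75 + 243.78 = 79652.61
Ad valorem component: 79652.61 × 6% = 4779.16
Specific component: 328 × 3.61 = 1184.08
Import duty = 4779.16 + 1184.08 = 5963.24
Buyer bears: freight 5879.75 + insurance 243.78 + brokerage 177.15 + duty 5963.24 = 12263.92
Landed cost = invoice 73529.08 + 12263.92 = 85793.00

Total landed cost: CHF 85793.00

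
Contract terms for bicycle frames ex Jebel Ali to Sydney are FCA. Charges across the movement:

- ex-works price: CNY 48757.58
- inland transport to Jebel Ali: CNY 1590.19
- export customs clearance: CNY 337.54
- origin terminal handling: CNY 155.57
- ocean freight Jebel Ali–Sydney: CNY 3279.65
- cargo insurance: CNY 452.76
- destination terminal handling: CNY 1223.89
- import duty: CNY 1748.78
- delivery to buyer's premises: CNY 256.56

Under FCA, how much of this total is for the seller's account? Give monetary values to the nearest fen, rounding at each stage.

Seller's account: CNY 50685.31

FCA: the seller delivers export-cleared goods to the carrier; the buyer bears costs from that point.
Seller's account: goods 48757.58 + inland to port 1590.19 + export clearance 337.54 = 50685.31
Buyer's account: origin terminal 155.57 + freight 3279.65 + insurance 452.76 + destination terminal 1223.89 + duty 1748.78 + delivery 256.56 = 7117.21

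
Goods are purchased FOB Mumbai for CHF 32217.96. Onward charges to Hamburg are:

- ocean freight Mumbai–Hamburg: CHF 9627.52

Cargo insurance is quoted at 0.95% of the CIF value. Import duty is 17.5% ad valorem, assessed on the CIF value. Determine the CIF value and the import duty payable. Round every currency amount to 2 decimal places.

CIF value: CHF 42246.82; import duty: CHF 7393.19

Let C be the CIF value. C = FOB price + freight + 0.95% × C
C − 0.95% × C = 32217.96 + 9627.52
0.9905 × C = 41845.48
C = 41845.48 / 0.9905 = 42246.82
Insurance premium = 0.95% × 42246.82 = 401.34
Import duty = 42246.82 × 17.5% = 7393.19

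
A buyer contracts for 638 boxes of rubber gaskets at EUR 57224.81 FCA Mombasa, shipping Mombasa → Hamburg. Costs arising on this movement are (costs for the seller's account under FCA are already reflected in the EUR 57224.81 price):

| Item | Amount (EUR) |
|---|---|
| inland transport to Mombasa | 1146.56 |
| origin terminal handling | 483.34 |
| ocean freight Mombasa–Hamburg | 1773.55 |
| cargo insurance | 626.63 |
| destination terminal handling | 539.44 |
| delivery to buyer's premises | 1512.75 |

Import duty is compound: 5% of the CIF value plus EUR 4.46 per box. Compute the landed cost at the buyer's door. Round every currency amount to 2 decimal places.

Total landed cost: EUR 68011.42

FCA: the seller delivers export-cleared goods to the carrier; the buyer bears costs from that point.
Already in the invoice (seller's account under FCA): inland to port — exclude.
CIF value = FCA price + origin terminal + freight + insurance = 57224.81 + 483.34 + 1773.55 + 626.63 = 60108.33
Ad valorem component: 60108.33 × 5% = 3005.42
Specific component: 638 × 4.46 = 2845.48
Import duty = 3005.42 + 2845.48 = 5850.90
Buyer bears: origin terminal 483.34 + freight 1773.55 + insurance 626.63 + destination terminal 539.44 + delivery 1512.75 + duty 5850.90 = 10786.61
Landed cost = invoice 57224.81 + 10786.61 = 68011.42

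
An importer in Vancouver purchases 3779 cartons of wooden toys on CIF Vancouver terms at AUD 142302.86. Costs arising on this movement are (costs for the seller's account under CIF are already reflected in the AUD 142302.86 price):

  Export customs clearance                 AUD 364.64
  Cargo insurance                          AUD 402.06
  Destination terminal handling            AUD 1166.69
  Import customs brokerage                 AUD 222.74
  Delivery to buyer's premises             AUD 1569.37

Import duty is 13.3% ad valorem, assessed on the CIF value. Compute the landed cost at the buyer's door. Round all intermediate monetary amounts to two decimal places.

Total landed cost: AUD 164187.94

CIF: the seller pays costs through ocean freight and marine insurance to the destination port.
Already in the invoice (seller's account under CIF): export clearance, insurance — exclude.
The CIF price already equals the CIF value: 142302.86
Import duty = 142302.86 × 13.3% = 18926.28
Buyer bears: destination terminal 1166.69 + brokerage 222.74 + delivery 1569.37 + duty 18926.28 = 21885.08
Landed cost = invoice 142302.86 + 21885.08 = 164187.94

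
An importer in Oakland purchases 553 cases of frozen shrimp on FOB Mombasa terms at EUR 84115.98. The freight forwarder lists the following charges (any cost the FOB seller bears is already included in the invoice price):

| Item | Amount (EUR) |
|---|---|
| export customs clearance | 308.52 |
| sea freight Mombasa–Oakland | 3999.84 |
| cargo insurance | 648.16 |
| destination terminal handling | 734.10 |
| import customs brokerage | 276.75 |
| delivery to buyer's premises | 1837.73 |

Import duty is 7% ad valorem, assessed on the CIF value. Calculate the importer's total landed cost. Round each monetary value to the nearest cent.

Total landed cost: EUR 97826.04

FOB: the seller bears costs until goods are on board at the origin port; the buyer bears freight, insurance and all costs thereafter.
Already in the invoice (seller's account under FOB): export clearance — exclude.
CIF value = FOB price + freight + insurance = 84115.98 + 3999.84 + 648.16 = 88763.98
Import duty = 88763.98 × 7% = 6213.48
Buyer bears: freight 3999.84 + insurance 648.16 + destination terminal 734.10 + brokerage 276.75 + delivery 1837.73 + duty 6213.48 = 13710.06
Landed cost = invoice 84115.98 + 13710.06 = 97826.04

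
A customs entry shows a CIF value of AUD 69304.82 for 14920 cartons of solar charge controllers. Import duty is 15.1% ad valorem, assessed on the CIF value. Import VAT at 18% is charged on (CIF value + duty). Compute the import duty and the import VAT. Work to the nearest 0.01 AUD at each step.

Import duty: AUD 10465.03; import VAT: AUD 14358.57

Import duty = 69304.82 × 15.1% = 10465.03
VAT base = CIF + duty = 69304.82 + 10465.03 = 79769.85
Import VAT = 79769.85 × 18% = 14358.57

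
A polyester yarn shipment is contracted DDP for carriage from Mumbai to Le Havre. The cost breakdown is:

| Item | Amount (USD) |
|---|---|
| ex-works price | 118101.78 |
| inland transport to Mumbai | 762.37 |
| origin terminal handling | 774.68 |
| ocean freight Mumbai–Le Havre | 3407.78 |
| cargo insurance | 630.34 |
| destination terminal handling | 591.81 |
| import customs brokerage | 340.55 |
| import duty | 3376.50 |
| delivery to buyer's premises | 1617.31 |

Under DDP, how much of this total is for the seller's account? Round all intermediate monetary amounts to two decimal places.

DDP: the seller bears all costs including import duty.
Seller's account: goods 118101.78 + inland to port 762.37 + origin terminal 774.68 + freight 3407.78 + insurance 630.34 + destination terminal 591.81 + brokerage 340.55 + duty 3376.50 + delivery 1617.31 = 129603.12
Buyer's account: 0.00

Seller's account: USD 129603.12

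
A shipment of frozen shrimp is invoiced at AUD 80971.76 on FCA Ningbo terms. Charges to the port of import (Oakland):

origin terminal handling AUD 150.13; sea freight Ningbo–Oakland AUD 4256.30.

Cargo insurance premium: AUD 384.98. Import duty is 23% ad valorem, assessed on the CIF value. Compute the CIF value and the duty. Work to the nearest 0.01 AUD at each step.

CIF = FCA price + pre-shipment costs + freight + insurance
CIF = 80971.76 + 150.13 + 4256.30 + 384.98 = 85763.17
Import duty = 85763.17 × 23% = 19725.53

CIF value: AUD 85763.17; import duty: AUD 19725.53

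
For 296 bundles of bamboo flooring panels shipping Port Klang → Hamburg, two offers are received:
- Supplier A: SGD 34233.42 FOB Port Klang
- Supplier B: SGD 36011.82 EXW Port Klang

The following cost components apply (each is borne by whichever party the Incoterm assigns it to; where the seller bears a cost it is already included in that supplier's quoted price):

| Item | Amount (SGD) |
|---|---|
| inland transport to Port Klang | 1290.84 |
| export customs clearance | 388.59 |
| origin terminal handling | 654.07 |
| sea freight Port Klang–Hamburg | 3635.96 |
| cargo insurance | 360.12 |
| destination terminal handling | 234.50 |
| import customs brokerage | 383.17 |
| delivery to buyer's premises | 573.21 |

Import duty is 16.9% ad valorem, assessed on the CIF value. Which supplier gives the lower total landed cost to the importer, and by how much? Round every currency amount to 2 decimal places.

Supplier A is cheaper by SGD 4806.81

Supplier A (FOB):
CIF value = FOB price + freight + insurance = 34233.42 + 3635.96 + 360.12 = 38229.50
Import duty = 38229.50 × 16.9% = 6460.79
Buyer bears (A): 3635.96 + 360.12 + 234.50 + 383.17 + 573.21 = 5186.96
Landed cost (A) = invoice 34233.42 + 5186.96 + duty 6460.79 = 45881.17
Supplier B (EXW):
CIF value = EXW price + inland to port + export clearance + origin terminal + freight + insurance = 36011.82 + 1290.84 + 388.59 + 654.07 + 3635.96 + 360.12 = 42341.40
Import duty = 42341.40 × 16.9% = 7155.70
Buyer bears (B): 1290.84 + 388.59 + 654.07 + 3635.96 + 360.12 + 234.50 + 383.17 + 573.21 = 7520.46
Landed cost (B) = invoice 36011.82 + 7520.46 + duty 7155.70 = 50687.98
Difference = |45881.17 − 50687.98| = 4806.81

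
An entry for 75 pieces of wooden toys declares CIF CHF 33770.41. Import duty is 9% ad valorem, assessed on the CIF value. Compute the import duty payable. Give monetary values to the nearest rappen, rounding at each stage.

Import duty = 33770.41 × 9% = 3039.34

Import duty: CHF 3039.34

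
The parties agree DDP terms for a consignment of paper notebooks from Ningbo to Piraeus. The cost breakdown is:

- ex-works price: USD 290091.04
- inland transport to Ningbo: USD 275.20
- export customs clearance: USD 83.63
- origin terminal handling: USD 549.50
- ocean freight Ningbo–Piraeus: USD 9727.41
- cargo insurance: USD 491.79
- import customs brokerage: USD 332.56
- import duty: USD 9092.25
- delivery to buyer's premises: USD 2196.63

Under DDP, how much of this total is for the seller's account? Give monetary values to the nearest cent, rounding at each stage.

DDP: the seller bears all costs including import duty.
Seller's account: goods 290091.04 + inland to port 275.20 + export clearance 83.63 + origin terminal 549.50 + freight 9727.41 + insurance 491.79 + brokerage 332.56 + duty 9092.25 + delivery 2196.63 = 312840.01
Buyer's account: 0.00

Seller's account: USD 312840.01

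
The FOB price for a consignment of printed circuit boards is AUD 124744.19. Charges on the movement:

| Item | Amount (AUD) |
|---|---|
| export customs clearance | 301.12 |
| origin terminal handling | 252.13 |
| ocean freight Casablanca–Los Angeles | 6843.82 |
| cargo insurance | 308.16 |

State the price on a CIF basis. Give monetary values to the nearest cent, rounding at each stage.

Not relevant to the conversion: origin terminal, export clearance — on the seller under both FOB and CIF; already in the FOB price and stays in the CIF price.
From FOB to CIF, the seller additionally bears: freight, insurance.
CIF price = 124744.19 + 6843.82 + 308.16 = 131896.17

CIF price: AUD 131896.17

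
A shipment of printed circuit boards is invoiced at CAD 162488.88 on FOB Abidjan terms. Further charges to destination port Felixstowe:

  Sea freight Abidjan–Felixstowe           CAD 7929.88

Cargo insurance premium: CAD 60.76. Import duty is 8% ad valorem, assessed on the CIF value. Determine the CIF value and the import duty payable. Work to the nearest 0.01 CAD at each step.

CIF = FOB price + freight + insurance
CIF = 162488.88 + 7929.88 + 60.76 = 170479.52
Import duty = 170479.52 × 8% = 13638.36

CIF value: CAD 170479.52; import duty: CAD 13638.36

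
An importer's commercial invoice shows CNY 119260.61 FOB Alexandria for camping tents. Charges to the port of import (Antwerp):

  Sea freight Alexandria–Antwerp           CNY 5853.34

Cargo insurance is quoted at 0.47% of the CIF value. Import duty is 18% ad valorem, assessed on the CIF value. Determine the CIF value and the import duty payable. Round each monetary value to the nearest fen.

Let C be the CIF value. C = FOB price + freight + 0.47% × C
C − 0.47% × C = 119260.61 + 5853.34
0.9953 × C = 125113.95
C = 125113.95 / 0.9953 = 125704.76
Insurance premium = 0.47% × 125704.76 = 590.81
Import duty = 125704.76 × 18% = 22626.86

CIF value: CNY 125704.76; import duty: CNY 22626.86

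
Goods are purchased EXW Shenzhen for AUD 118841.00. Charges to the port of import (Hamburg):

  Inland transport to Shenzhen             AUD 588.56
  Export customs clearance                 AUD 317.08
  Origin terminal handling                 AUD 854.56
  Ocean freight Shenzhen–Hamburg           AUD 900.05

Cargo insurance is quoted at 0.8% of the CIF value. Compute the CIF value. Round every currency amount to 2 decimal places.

CIF value: AUD 122481.10

Let C be the CIF value. C = EXW price + pre-shipment costs + freight + 0.8% × C
C − 0.8% × C = 118841.00 + 588.56 + 317.08 + 854.56 + 900.05
0.992 × C = 121501.25
C = 121501.25 / 0.992 = 122481.10
Insurance premium = 0.8% × 122481.10 = 979.85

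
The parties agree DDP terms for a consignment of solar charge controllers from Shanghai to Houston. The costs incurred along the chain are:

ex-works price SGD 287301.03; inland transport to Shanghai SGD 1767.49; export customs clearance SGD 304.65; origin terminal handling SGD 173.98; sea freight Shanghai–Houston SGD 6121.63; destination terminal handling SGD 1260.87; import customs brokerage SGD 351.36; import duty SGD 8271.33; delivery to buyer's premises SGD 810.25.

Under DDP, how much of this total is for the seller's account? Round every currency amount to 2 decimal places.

Seller's account: SGD 306362.59

DDP: the seller bears all costs including import duty.
Seller's account: goods 287301.03 + inland to port 1767.49 + export clearance 304.65 + origin terminal 173.98 + freight 6121.63 + destination terminal 1260.87 + brokerage 351.36 + duty 8271.33 + delivery 810.25 = 306362.59
Buyer's account: 0.00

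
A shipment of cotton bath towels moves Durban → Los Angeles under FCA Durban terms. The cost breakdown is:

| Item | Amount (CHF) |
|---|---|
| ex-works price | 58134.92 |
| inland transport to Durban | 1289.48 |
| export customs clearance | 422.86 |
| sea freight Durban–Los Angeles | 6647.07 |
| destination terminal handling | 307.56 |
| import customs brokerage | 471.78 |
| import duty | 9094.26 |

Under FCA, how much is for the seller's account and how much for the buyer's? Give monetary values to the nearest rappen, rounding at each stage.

FCA: the seller delivers export-cleared goods to the carrier; the buyer bears costs from that point.
Seller's account: goods 58134.92 + inland to port 1289.48 + export clearance 422.86 = 59847.26
Buyer's account: freight 6647.07 + destination terminal 307.56 + brokerage 471.78 + duty 9094.26 = 16520.67

Seller: CHF 59847.26; buyer: CHF 16520.67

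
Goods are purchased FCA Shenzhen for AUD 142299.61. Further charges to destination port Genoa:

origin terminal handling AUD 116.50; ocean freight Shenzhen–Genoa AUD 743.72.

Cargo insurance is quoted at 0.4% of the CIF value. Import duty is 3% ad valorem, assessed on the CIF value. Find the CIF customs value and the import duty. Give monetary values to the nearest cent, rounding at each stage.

Let C be the CIF value. C = FCA price + pre-shipment costs + freight + 0.4% × C
C − 0.4% × C = 142299.61 + 116.50 + 743.72
0.996 × C = 143159.83
C = 143159.83 / 0.996 = 143734.77
Insurance premium = 0.4% × 143734.77 = 574.94
Import duty = 143734.77 × 3% = 4312.04

CIF value: AUD 143734.77; import duty: AUD 4312.04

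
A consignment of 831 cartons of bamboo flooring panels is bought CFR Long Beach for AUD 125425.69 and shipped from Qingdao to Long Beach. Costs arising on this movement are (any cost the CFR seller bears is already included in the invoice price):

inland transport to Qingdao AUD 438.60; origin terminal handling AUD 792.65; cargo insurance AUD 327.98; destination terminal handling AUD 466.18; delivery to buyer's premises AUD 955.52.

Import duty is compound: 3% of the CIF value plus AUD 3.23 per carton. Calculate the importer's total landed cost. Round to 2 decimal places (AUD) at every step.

CFR: the seller pays costs through ocean freight to the destination port, but not insurance.
Already in the invoice (seller's account under CFR): inland to port, origin terminal — exclude.
CIF value = CFR price + insurance = 125425.69 + 327.98 = 125753.67
Ad valorem component: 125753.67 × 3% = 3772.61
Specific component: 831 × 3.23 = 2684.13
Import duty = 3772.61 + 2684.13 = 6456.74
Buyer bears: insurance 327.98 + destination terminal 466.18 + delivery 955.52 + duty 6456.74 = 8206.42
Landed cost = invoice 125425.69 + 8206.42 = 133632.11

Total landed cost: AUD 133632.11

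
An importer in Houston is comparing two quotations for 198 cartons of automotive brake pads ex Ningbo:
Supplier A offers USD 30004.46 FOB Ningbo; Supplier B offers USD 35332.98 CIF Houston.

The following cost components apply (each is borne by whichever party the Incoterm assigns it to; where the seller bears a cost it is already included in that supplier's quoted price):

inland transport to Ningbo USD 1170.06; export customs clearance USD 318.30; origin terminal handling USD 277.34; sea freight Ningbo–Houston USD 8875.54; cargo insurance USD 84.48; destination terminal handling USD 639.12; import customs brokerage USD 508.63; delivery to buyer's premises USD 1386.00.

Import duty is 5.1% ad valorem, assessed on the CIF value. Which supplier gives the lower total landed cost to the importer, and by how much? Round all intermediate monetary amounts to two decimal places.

Supplier A (FOB):
CIF value = FOB price + freight + insurance = 30004.46 + 8875.54 + 84.48 = 38964.48
Import duty = 38964.48 × 5.1% = 1987.19
Buyer bears (A): 8875.54 + 84.48 + 639.12 + 508.63 + 1386.00 = 11493.77
Landed cost (A) = invoice 30004.46 + 11493.77 + duty 1987.19 = 43485.42
Supplier B (CIF):
The CIF price already equals the CIF value: 35332.98
Import duty = 35332.98 × 5.1% = 1801.98
Buyer bears (B): 639.12 + 508.63 + 1386.00 = 2533.75
Landed cost (B) = invoice 35332.98 + 2533.75 + duty 1801.98 = 39668.71
Difference = |43485.42 − 39668.71| = 3816.71

Supplier B is cheaper by USD 3816.71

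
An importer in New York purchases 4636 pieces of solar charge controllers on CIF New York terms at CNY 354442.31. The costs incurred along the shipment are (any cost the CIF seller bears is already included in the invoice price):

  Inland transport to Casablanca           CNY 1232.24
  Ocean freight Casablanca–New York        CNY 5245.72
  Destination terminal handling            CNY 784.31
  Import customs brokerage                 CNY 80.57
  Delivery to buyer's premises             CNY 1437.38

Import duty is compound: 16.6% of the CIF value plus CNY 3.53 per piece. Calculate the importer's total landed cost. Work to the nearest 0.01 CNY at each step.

Total landed cost: CNY 431947.07

CIF: the seller pays costs through ocean freight and marine insurance to the destination port.
Already in the invoice (seller's account under CIF): inland to port, freight — exclude.
The CIF price already equals the CIF value: 354442.31
Ad valorem component: 354442.31 × 16.6% = 58837.42
Specific component: 4636 × 3.53 = 16365.08
Import duty = 58837.42 + 16365.08 = 75202.50
Buyer bears: destination terminal 784.31 + brokerage 80.57 + delivery 1437.38 + duty 75202.50 = 77504.76
Landed cost = invoice 354442.31 + 77504.76 = 431947.07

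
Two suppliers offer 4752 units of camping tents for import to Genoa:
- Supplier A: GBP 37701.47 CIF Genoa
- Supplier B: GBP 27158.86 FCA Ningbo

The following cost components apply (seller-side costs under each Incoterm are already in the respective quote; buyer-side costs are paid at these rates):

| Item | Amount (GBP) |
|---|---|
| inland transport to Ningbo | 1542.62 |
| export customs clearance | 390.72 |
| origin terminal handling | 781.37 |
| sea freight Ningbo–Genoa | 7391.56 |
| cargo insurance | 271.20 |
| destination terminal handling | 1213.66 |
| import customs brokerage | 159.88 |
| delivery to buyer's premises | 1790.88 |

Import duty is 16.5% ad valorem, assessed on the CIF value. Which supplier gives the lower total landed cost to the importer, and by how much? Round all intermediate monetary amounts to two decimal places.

Supplier A (CIF):
The CIF price already equals the CIF value: 37701.47
Import duty = 37701.47 × 16.5% = 6220.74
Buyer bears (A): 1213.66 + 159.88 + 1790.88 = 3164.42
Landed cost (A) = invoice 37701.47 + 3164.42 + duty 6220.74 = 47086.63
Supplier B (FCA):
CIF value = FCA price + origin terminal + freight + insurance = 27158.86 + 781.37 + 7391.56 + 271.20 = 35602.99
Import duty = 35602.99 × 16.5% = 5874.49
Buyer bears (B): 781.37 + 7391.56 + 271.20 + 1213.66 + 159.88 + 1790.88 = 11608.55
Landed cost (B) = invoice 27158.86 + 11608.55 + duty 5874.49 = 44641.90
Difference = |47086.63 − 44641.90| = 2444.73

Supplier B is cheaper by GBP 2444.73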